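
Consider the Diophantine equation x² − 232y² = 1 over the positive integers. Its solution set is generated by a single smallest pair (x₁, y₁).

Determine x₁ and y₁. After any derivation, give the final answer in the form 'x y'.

19603 1287

√232 = [15; 4,3,7,3,4,30, …], period ℓ=6 (even) → k=5
a_0=15:  p_0=15·1+0=15,  q_0=15·0+1=1
a_1=4:  p_1=4·15+1=61,  q_1=4·1+0=4
a_2=3:  p_2=3·61+15=198,  q_2=3·4+1=13
…
a_4=3:  p_4=3·1447+198=4539,  q_4=3·95+13=298
a_5=4:  p_5=4·4539+1447=19603,  q_5=4·298+95=1287
(x₁, y₁) = (19603, 1287);  19603² − 232·1287² = 1 ✓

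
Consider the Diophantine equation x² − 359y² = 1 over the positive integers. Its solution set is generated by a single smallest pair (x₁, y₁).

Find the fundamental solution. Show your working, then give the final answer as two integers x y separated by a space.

√359 → a₀=18, period (1,17,1,36); ℓ=4 even so k=3
a_0=18:  p_0=18·1+0=18,  q_0=18·0+1=1
a_1=1:  p_1=1·18+1=19,  q_1=1·1+0=1
a_2=17:  p_2=17·19+18=341,  q_2=17·1+1=18
a_3=1:  p_3=1·341+19=360,  q_3=1·18+1=19
fundamental: x₁=360, y₁=19  (since 129600 − 359·361 = 1)

360 19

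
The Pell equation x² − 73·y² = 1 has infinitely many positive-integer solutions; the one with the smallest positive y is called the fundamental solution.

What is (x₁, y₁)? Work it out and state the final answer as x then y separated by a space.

[8; 1,1,5,5,1,1,16] for √73; ℓ=7 ⇒ convergent index 13
a_0=8:  p_0=8·1+0=8,  q_0=8·0+1=1
…
a_4=5:  p_4=5·94+17=487,  q_4=5·11+2=57
…
a_6=1:  p_6=1·581+487=1068,  q_6=1·68+57=125
…
a_9=1:  p_9=1·18737+17669=36406,  q_9=1·2193+2068=4261
…
a_12=1:  p_12=1·1040241+200767=1241008,  q_12=1·121751+23498=145249
a_13=1:  p_13=1·1241008+1040241=2281249,  q_13=1·145249+121751=267000
(x₁, y₁) = (2281249, 267000);  2281249² − 73·267000² = 1 ✓

2281249 267000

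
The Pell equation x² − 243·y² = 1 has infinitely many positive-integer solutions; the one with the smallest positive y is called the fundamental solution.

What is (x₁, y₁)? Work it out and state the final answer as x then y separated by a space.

d=243: √d = [15; 1,1,2,3,15,3,2,1,1,30] (ℓ=10, even), read p_9/q_9
i=0: a=15 ⇒ p=15, q=1
…
i=2: a=1 ⇒ p=31, q=2
i=3: a=2 ⇒ p=78, q=5
i=4: a=3 ⇒ p=265, q=17
i=5: a=15 ⇒ p=4053, q=260
i=6: a=3 ⇒ p=12424, q=797
i=7: a=2 ⇒ p=28901, q=1854
i=8: a=1 ⇒ p=41325, q=2651
i=9: a=1 ⇒ p=70226, q=4505
→ (70226, 4505).  Check: 70226²=4931691076, 243·4505²=4931691075, difference 1.

70226 4505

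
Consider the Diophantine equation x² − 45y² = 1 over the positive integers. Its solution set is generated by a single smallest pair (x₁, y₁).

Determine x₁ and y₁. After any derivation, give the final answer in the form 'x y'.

161 24

√45 = [6; 1,2,2,2,1,12, …], period ℓ=6 (even) → k=5
a_0=6:  p_0=6·1+0=6,  q_0=6·0+1=1
a_1=1:  p_1=1·6+1=7,  q_1=1·1+0=1
a_2=2:  p_2=2·7+6=20,  q_2=2·1+1=3
a_3=2:  p_3=2·20+7=47,  q_3=2·3+1=7
a_4=2:  p_4=2·47+20=114,  q_4=2·7+3=17
a_5=1:  p_5=1·114+47=161,  q_5=1·17+7=24
→ (161, 24).  Check: 161²=25921, 45·24²=25920, difference 1.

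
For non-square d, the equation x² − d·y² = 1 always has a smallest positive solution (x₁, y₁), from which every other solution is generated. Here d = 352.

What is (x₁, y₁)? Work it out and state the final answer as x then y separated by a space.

√352 = [18; 1,3,5,9,5,3,1,36, …], period ℓ=8 (even) → k=7
step 0: (18, 1)  from 18·(1,0) + (0,1)
step 1: (19, 1)  from 1·(18,1) + (1,0)
…
step 3: (394, 21)  from 5·(75,4) + (19,1)
step 4: (3621, 193)  from 9·(394,21) + (75,4)
…
step 6: (59118, 3151)  from 3·(18499,986) + (3621,193)
step 7: (77617, 4137)  from 1·(59118,3151) + (18499,986)
fundamental: x₁=77617, y₁=4137  (since 6024398689 − 352·17114769 = 1)

77617 4137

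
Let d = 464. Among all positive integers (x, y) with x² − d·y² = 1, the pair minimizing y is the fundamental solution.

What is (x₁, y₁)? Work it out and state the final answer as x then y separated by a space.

9801 455

d=464: √d = [21; 1,1,5,1,1,1,5,1,1,42] (ℓ=10, even), read p_9/q_9
k=0  a_k=21  p_k/q_k = 21/1
k=1  a_k=1  p_k/q_k = 22/1
k=2  a_k=1  p_k/q_k = 43/2
k=3  a_k=5  p_k/q_k = 237/11
k=4  a_k=1  p_k/q_k = 280/13
k=5  a_k=1  p_k/q_k = 517/24
…
k=8  a_k=1  p_k/q_k = 5299/246
k=9  a_k=1  p_k/q_k = 9801/455
fundamental: x₁=9801, y₁=455  (since 96059601 − 464·207025 = 1)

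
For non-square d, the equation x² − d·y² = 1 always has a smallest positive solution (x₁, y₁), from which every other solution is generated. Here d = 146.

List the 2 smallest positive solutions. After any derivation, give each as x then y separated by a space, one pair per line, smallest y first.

√146 → a₀=12, period (12,24); ℓ=2 even so k=1
a_0=12:  p_0=12·1+0=12,  q_0=12·0+1=1
a_1=12:  p_1=12·12+1=145,  q_1=12·1+0=12
→ (145, 12).  Check: 145²=21025, 146·12²=21024, difference 1.
n=2: (145,12)∘(145,12) = (145·145+146·12·12, 145·12+12·145) = (42049,3480)

145 12
42049 3480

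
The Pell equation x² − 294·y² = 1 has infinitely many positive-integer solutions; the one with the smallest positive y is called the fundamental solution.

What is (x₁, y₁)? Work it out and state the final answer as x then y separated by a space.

d=294: √d = [17; 6,1,4,1,6,34] (ℓ=6, even), read p_5/q_5
a_0=17:  p_0=17·1+0=17,  q_0=17·0+1=1
…
a_2=1:  p_2=1·103+17=120,  q_2=1·6+1=7
a_3=4:  p_3=4·120+103=583,  q_3=4·7+6=34
a_4=1:  p_4=1·583+120=703,  q_4=1·34+7=41
a_5=6:  p_5=6·703+583=4801,  q_5=6·41+34=280
(x₁, y₁) = (4801, 280);  4801² − 294·280² = 1 ✓

4801 280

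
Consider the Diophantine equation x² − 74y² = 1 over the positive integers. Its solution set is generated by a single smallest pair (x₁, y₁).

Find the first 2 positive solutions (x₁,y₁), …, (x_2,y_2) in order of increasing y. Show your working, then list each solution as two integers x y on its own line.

d=74: √d = [8; 1,1,1,1,16] (ℓ=5, odd), read p_9/q_9
k=0  a_k=8  p_k/q_k = 8/1
k=1  a_k=1  p_k/q_k = 9/1
k=2  a_k=1  p_k/q_k = 17/2
k=3  a_k=1  p_k/q_k = 26/3
k=4  a_k=1  p_k/q_k = 43/5
k=5  a_k=16  p_k/q_k = 714/83
…
k=7  a_k=1  p_k/q_k = 1471/171
k=8  a_k=1  p_k/q_k = 2228/259
k=9  a_k=1  p_k/q_k = 3699/430
→ (3699, 430).  Check: 3699²=13682601, 74·430²=13682600, difference 1.
n=2: (3699,430)∘(3699,430) = (3699·3699+74·430·430, 3699·430+430·3699) = (27365201,3181140)

3699 430
27365201 3181140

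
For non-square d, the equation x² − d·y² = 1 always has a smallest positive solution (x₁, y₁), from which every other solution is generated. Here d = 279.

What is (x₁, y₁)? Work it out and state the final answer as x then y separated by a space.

√279 → a₀=16, period (1,2,2,1,2,2,1,32); ℓ=8 even so k=7
a_0=16:  p_0=16·1+0=16,  q_0=16·0+1=1
a_1=1:  p_1=1·16+1=17,  q_1=1·1+0=1
a_2=2:  p_2=2·17+16=50,  q_2=2·1+1=3
a_3=2:  p_3=2·50+17=117,  q_3=2·3+1=7
…
a_5=2:  p_5=2·167+117=451,  q_5=2·10+7=27
a_6=2:  p_6=2·451+167=1069,  q_6=2·27+10=64
a_7=1:  p_7=1·1069+451=1520,  q_7=1·64+27=91
→ (1520, 91).  Check: 1520²=2310400, 279·91²=2310399, difference 1.

1520 91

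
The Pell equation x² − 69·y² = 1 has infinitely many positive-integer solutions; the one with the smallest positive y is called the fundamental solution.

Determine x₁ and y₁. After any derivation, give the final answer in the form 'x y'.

√69 = [8; 3,3,1,4,1,3,3,16, …], period ℓ=8 (even) → k=7
i=0: a=8 ⇒ p=8, q=1
…
i=3: a=1 ⇒ p=108, q=13
…
i=6: a=3 ⇒ p=2384, q=287
i=7: a=3 ⇒ p=7775, q=936
(x₁, y₁) = (7775, 936);  7775² − 69·936² = 1 ✓

7775 936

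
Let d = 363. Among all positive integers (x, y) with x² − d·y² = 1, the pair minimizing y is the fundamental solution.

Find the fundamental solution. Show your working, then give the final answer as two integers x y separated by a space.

362 19

[19; 19,38] for √363; ℓ=2 ⇒ convergent index 1
k=0  a_k=19  p_k/q_k = 19/1
k=1  a_k=19  p_k/q_k = 362/19
(x₁, y₁) = (362, 19);  362² − 363·19² = 1 ✓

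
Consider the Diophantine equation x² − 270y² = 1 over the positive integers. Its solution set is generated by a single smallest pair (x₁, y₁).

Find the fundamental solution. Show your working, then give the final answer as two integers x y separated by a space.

5291 322

√270 → a₀=16, period (2,3,6,3,2,32); ℓ=6 even so k=5
k=0  a_k=16  p_k/q_k = 16/1
…
k=4  a_k=3  p_k/q_k = 2284/139
k=5  a_k=2  p_k/q_k = 5291/322
fundamental: x₁=5291, y₁=322  (since 27994681 − 270·103684 = 1)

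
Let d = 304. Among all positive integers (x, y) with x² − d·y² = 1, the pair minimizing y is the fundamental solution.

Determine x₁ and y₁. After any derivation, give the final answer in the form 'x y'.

57799 3315

[17; 2,3,2,1,1,1,1,1,2,3,2,34] for √304; ℓ=12 ⇒ convergent index 11
a_0=17:  p_0=17·1+0=17,  q_0=17·0+1=1
a_1=2:  p_1=2·17+1=35,  q_1=2·1+0=2
…
a_3=2:  p_3=2·122+35=279,  q_3=2·7+2=16
a_4=1:  p_4=1·279+122=401,  q_4=1·16+7=23
…
a_10=3:  p_10=3·7445+2842=25177,  q_10=3·427+163=1444
a_11=2:  p_11=2·25177+7445=57799,  q_11=2·1444+427=3315
(x₁, y₁) = (57799, 3315);  57799² − 304·3315² = 1 ✓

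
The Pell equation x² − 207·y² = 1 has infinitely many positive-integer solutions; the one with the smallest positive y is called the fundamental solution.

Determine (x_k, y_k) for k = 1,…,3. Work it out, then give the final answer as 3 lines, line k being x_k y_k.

[14; 2,1,1,2,1,1,2,28] for √207; ℓ=8 ⇒ convergent index 7
i=0: a=14 ⇒ p=14, q=1
i=1: a=2 ⇒ p=29, q=2
i=2: a=1 ⇒ p=43, q=3
i=3: a=1 ⇒ p=72, q=5
i=4: a=2 ⇒ p=187, q=13
i=5: a=1 ⇒ p=259, q=18
i=6: a=1 ⇒ p=446, q=31
i=7: a=2 ⇒ p=1151, q=80
(x₁, y₁) = (1151, 80);  1151² − 207·80² = 1 ✓
n=2: (1151,80)∘(1151,80) = (1151·1151+207·80·80, 1151·80+80·1151) = (2649601,184160)
n=3: (2649601,184160)∘(1151,80) = (1151·2649601+207·80·184160, 1151·184160+80·2649601) = (6099380351,423936240)

1151 80
2649601 184160
6099380351 423936240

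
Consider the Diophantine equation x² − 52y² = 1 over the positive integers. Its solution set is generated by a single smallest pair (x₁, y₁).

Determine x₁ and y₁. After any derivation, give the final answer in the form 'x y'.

[7; 4,1,2,1,4,14] for √52; ℓ=6 ⇒ convergent index 5
i=0: a=7 ⇒ p=7, q=1
i=1: a=4 ⇒ p=29, q=4
…
i=3: a=2 ⇒ p=101, q=14
i=4: a=1 ⇒ p=137, q=19
i=5: a=4 ⇒ p=649, q=90
(x₁, y₁) = (649, 90);  649² − 52·90² = 1 ✓

649 90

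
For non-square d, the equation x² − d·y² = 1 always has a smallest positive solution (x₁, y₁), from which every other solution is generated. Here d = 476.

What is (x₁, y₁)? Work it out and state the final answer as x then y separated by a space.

28799 1320

[21; 1,4,2,10,2,4,1,42] for √476; ℓ=8 ⇒ convergent index 7
step 0: (21, 1)  from 21·(1,0) + (0,1)
…
step 2: (109, 5)  from 4·(22,1) + (21,1)
step 3: (240, 11)  from 2·(109,5) + (22,1)
step 4: (2509, 115)  from 10·(240,11) + (109,5)
…
step 6: (23541, 1079)  from 4·(5258,241) + (2509,115)
step 7: (28799, 1320)  from 1·(23541,1079) + (5258,241)
(x₁, y₁) = (28799, 1320);  28799² − 476·1320² = 1 ✓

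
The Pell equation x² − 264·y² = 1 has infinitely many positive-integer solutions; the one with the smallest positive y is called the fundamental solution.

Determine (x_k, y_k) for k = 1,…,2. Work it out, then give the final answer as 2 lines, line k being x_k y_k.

[16; 4,32] for √264; ℓ=2 ⇒ convergent index 1
a_0=16:  p_0=16·1+0=16,  q_0=16·0+1=1
a_1=4:  p_1=4·16+1=65,  q_1=4·1+0=4
(x₁, y₁) = (65, 4);  65² − 264·4² = 1 ✓
(65+4√264)^2 = 8449 + 520√264

65 4
8449 520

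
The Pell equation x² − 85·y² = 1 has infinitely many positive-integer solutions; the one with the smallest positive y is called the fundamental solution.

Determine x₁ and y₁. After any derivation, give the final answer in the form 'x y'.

√85 = [9; 4,1,1,4,18, …], period ℓ=5 (odd) → k=9
k=0  a_k=9  p_k/q_k = 9/1
k=1  a_k=4  p_k/q_k = 37/4
…
k=3  a_k=1  p_k/q_k = 83/9
…
k=5  a_k=18  p_k/q_k = 6887/747
k=6  a_k=4  p_k/q_k = 27926/3029
k=7  a_k=1  p_k/q_k = 34813/3776
k=8  a_k=1  p_k/q_k = 62739/6805
k=9  a_k=4  p_k/q_k = 285769/30996
fundamental: x₁=285769, y₁=30996  (since 81663921361 − 85·960752016 = 1)

285769 30996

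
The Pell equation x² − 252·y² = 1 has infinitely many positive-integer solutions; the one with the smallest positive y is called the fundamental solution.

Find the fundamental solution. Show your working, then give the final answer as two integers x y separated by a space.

127 8

√252 = [15; 1,6,1,30, …], period ℓ=4 (even) → k=3
k=0  a_k=15  p_k/q_k = 15/1
…
k=2  a_k=6  p_k/q_k = 111/7
k=3  a_k=1  p_k/q_k = 127/8
(x₁, y₁) = (127, 8);  127² − 252·8² = 1 ✓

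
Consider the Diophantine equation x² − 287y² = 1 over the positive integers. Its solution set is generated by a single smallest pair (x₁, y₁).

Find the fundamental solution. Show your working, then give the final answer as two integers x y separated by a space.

288 17

[16; 1,15,1,32] for √287; ℓ=4 ⇒ convergent index 3
a_0=16:  p_0=16·1+0=16,  q_0=16·0+1=1
…
a_2=15:  p_2=15·17+16=271,  q_2=15·1+1=16
a_3=1:  p_3=1·271+17=288,  q_3=1·16+1=17
(x₁, y₁) = (288, 17);  288² − 287·17² = 1 ✓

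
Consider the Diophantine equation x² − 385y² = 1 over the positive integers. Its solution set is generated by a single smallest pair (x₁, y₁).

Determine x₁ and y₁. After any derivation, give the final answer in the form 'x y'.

[19; 1,1,1,1,1,…,1,1,38] for √385; ℓ=16 ⇒ convergent index 15
k=0  a_k=19  p_k/q_k = 19/1
k=1  a_k=1  p_k/q_k = 20/1
k=2  a_k=1  p_k/q_k = 39/2
k=3  a_k=1  p_k/q_k = 59/3
…
k=5  a_k=1  p_k/q_k = 157/8
…
k=7  a_k=1  p_k/q_k = 726/37
k=8  a_k=2  p_k/q_k = 2021/103
k=9  a_k=1  p_k/q_k = 2747/140
…
k=14  a_k=1  p_k/q_k = 59551/3035
k=15  a_k=1  p_k/q_k = 95831/4884
fundamental: x₁=95831, y₁=4884  (since 9183580561 − 385·23853456 = 1)

95831 4884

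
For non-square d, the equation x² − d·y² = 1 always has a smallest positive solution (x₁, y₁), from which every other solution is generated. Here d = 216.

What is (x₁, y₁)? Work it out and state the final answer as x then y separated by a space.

√216 → a₀=14, period (1,2,3,2,1,28); ℓ=6 even so k=5
k=0  a_k=14  p_k/q_k = 14/1
k=1  a_k=1  p_k/q_k = 15/1
k=2  a_k=2  p_k/q_k = 44/3
…
k=4  a_k=2  p_k/q_k = 338/23
k=5  a_k=1  p_k/q_k = 485/33
(x₁, y₁) = (485, 33);  485² − 216·33² = 1 ✓

485 33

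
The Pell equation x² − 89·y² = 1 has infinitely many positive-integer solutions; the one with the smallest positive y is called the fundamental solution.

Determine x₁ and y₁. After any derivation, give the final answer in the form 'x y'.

500001 53000

[9; 2,3,3,2,18] for √89; ℓ=5 ⇒ convergent index 9
a_0=9:  p_0=9·1+0=9,  q_0=9·0+1=1
…
a_3=3:  p_3=3·66+19=217,  q_3=3·7+2=23
a_4=2:  p_4=2·217+66=500,  q_4=2·23+7=53
a_5=18:  p_5=18·500+217=9217,  q_5=18·53+23=977
…
a_7=3:  p_7=3·18934+9217=66019,  q_7=3·2007+977=6998
a_8=3:  p_8=3·66019+18934=216991,  q_8=3·6998+2007=23001
a_9=2:  p_9=2·216991+66019=500001,  q_9=2·23001+6998=53000
→ (500001, 53000).  Check: 500001²=250001000001, 89·53000²=250001000000, difference 1.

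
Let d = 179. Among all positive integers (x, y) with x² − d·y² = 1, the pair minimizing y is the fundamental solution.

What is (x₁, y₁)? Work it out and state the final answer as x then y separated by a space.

4190210 313191

√179 = [13; 2,1,1,1,3,…,1,2,26, …], period ℓ=14 (even) → k=13
step 0: (13, 1)  from 13·(1,0) + (0,1)
…
step 5: (388, 29)  from 3·(107,8) + (67,5)
…
step 11: (1013292, 75737)  from 1·(575167,42990) + (438125,32747)
step 12: (1588459, 118727)  from 1·(1013292,75737) + (575167,42990)
step 13: (4190210, 313191)  from 2·(1588459,118727) + (1013292,75737)
fundamental: x₁=4190210, y₁=313191  (since 17557859844100 − 179·98088602481 = 1)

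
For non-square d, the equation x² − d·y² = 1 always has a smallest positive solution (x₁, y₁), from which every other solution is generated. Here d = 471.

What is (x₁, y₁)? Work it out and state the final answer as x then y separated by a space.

7838695 361188

√471 = [21; 1,2,2,1,3,…,2,1,42, …], period ℓ=14 (even) → k=13
step 0: (21, 1)  from 21·(1,0) + (0,1)
step 1: (22, 1)  from 1·(21,1) + (1,0)
step 2: (65, 3)  from 2·(22,1) + (21,1)
…
step 5: (803, 37)  from 3·(217,10) + (152,7)
step 6: (3429, 158)  from 4·(803,37) + (217,10)
…
step 9: (644804, 29711)  from 3·(198665,9154) + (48809,2249)
…
step 12: (5506953, 253747)  from 2·(2331742,107441) + (843469,38865)
step 13: (7838695, 361188)  from 1·(5506953,253747) + (2331742,107441)
→ (7838695, 361188).  Check: 7838695²=61445139303025, 471·361188²=61445139303024, difference 1.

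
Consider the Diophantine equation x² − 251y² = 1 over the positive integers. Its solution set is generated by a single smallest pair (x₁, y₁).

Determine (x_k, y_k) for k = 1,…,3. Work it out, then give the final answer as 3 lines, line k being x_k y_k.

√251 = [15; 1,5,2,1,2,…,5,1,30, …], period ℓ=14 (even) → k=13
step 0: (15, 1)  from 15·(1,0) + (0,1)
step 1: (16, 1)  from 1·(15,1) + (1,0)
…
step 3: (206, 13)  from 2·(95,6) + (16,1)
step 4: (301, 19)  from 1·(206,13) + (95,6)
step 5: (808, 51)  from 2·(301,19) + (206,13)
step 6: (1917, 121)  from 2·(808,51) + (301,19)
step 7: (29563, 1866)  from 15·(1917,121) + (808,51)
step 8: (61043, 3853)  from 2·(29563,1866) + (1917,121)
step 9: (151649, 9572)  from 2·(61043,3853) + (29563,1866)
step 10: (212692, 13425)  from 1·(151649,9572) + (61043,3853)
step 11: (577033, 36422)  from 2·(212692,13425) + (151649,9572)
step 12: (3097857, 195535)  from 5·(577033,36422) + (212692,13425)
step 13: (3674890, 231957)  from 1·(3097857,195535) + (577033,36422)
→ (3674890, 231957).  Check: 3674890²=13504816512100, 251·231957²=13504816512099, difference 1.
(x_2, y_2) = (3674890·3674890 + 251·231957·231957, 3674890·231957 + 231957·3674890) = (27009633024199, 1704832919460)
(x_3, y_3) = (3674890·27009633024199 + 251·231957·1704832919460, 3674890·1704832919460 + 231957·27009633024199) = (198514860608593651330, 12530146894788486843)

3674890 231957
27009633024199 1704832919460
198514860608593651330 12530146894788486843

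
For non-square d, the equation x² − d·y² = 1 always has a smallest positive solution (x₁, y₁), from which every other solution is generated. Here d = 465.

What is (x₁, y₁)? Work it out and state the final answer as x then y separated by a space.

√465 = [21; 1,1,3,2,2,2,3,1,1,42, …], period ℓ=10 (even) → k=9
i=0: a=21 ⇒ p=21, q=1
i=1: a=1 ⇒ p=22, q=1
i=2: a=1 ⇒ p=43, q=2
i=3: a=3 ⇒ p=151, q=7
i=4: a=2 ⇒ p=345, q=16
i=5: a=2 ⇒ p=841, q=39
…
i=8: a=1 ⇒ p=8949, q=415
i=9: a=1 ⇒ p=15871, q=736
→ (15871, 736).  Check: 15871²=251888641, 465·736²=251888640, difference 1.

15871 736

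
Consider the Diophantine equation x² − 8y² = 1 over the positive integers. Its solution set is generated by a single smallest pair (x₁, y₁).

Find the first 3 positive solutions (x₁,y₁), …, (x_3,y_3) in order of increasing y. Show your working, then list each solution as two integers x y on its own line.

3 1
17 6
99 35

√8 → a₀=2, period (1,4); ℓ=2 even so k=1
i=0: a=2 ⇒ p=2, q=1
i=1: a=1 ⇒ p=3, q=1
fundamental: x₁=3, y₁=1  (since 9 − 8·1 = 1)
(x_2, y_2) = (3·3 + 8·1·1, 3·1 + 1·3) = (17, 6)
(x_3, y_3) = (3·17 + 8·1·6, 3·6 + 1·17) = (99, 35)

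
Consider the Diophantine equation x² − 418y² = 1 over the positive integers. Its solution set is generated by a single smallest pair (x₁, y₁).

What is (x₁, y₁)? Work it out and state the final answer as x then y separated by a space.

d=418: √d = [20; 2,4,20,4,2,40] (ℓ=6, even), read p_5/q_5
step 0: (20, 1)  from 20·(1,0) + (0,1)
…
step 2: (184, 9)  from 4·(41,2) + (20,1)
…
step 4: (15068, 737)  from 4·(3721,182) + (184,9)
step 5: (33857, 1656)  from 2·(15068,737) + (3721,182)
→ (33857, 1656).  Check: 33857²=1146296449, 418·1656²=1146296448, difference 1.

33857 1656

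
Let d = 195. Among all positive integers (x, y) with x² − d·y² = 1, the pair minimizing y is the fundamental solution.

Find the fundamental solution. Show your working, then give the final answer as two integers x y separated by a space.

d=195: √d = [13; 1,26] (ℓ=2, even), read p_1/q_1
i=0: a=13 ⇒ p=13, q=1
i=1: a=1 ⇒ p=14, q=1
→ (14, 1).  Check: 14²=196, 195·1²=195, difference 1.

14 1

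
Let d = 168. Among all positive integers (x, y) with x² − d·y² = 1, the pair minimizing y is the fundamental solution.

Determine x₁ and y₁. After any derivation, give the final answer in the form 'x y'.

13 1

d=168: √d = [12; 1,24] (ℓ=2, even), read p_1/q_1
i=0: a=12 ⇒ p=12, q=1
i=1: a=1 ⇒ p=13, q=1
(x₁, y₁) = (13, 1);  13² − 168·1² = 1 ✓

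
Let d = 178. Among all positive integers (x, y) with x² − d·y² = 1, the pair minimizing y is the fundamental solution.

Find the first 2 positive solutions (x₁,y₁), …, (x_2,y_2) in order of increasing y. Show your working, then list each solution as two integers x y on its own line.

1601 120
5126401 384240

d=178: √d = [13; 2,1,12,1,2,26] (ℓ=6, even), read p_5/q_5
k=0  a_k=13  p_k/q_k = 13/1
…
k=4  a_k=1  p_k/q_k = 547/41
k=5  a_k=2  p_k/q_k = 1601/120
fundamental: x₁=1601, y₁=120  (since 2563201 − 178·14400 = 1)
n=2: (1601,120)∘(1601,120) = (1601·1601+178·120·120, 1601·120+120·1601) = (5126401,384240)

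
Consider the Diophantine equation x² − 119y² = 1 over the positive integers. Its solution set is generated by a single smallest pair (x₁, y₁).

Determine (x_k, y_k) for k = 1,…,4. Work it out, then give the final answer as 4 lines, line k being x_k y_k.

√119 = [10; 1,9,1,20, …], period ℓ=4 (even) → k=3
step 0: (10, 1)  from 10·(1,0) + (0,1)
…
step 2: (109, 10)  from 9·(11,1) + (10,1)
step 3: (120, 11)  from 1·(109,10) + (11,1)
fundamental: x₁=120, y₁=11  (since 14400 − 119·121 = 1)
k=2:  x_2 = 120·120+119·11·11 = 28799,  y_2 = 120·11+11·120 = 2640
k=3:  x_3 = 120·28799+119·11·2640 = 6911640,  y_3 = 120·2640+11·28799 = 633589
k=4:  x_4 = 120·6911640+119·11·633589 = 1658764801,  y_4 = 120·633589+11·6911640 = 152058720

120 11
28799 2640
6911640 633589
1658764801 152058720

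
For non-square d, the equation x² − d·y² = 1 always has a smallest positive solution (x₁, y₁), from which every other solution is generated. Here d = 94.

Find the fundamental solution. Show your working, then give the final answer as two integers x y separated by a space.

√94 = [9; 1,2,3,1,1,…,2,1,18, …], period ℓ=16 (even) → k=15
i=0: a=9 ⇒ p=9, q=1
i=1: a=1 ⇒ p=10, q=1
…
i=3: a=3 ⇒ p=97, q=10
…
i=5: a=1 ⇒ p=223, q=23
…
i=8: a=8 ⇒ p=12953, q=1336
i=9: a=1 ⇒ p=14417, q=1487
i=10: a=5 ⇒ p=85038, q=8771
…
i=12: a=1 ⇒ p=184493, q=19029
…
i=14: a=2 ⇒ p=1490361, q=153719
i=15: a=1 ⇒ p=2143295, q=221064
(x₁, y₁) = (2143295, 221064);  2143295² − 94·221064² = 1 ✓

2143295 221064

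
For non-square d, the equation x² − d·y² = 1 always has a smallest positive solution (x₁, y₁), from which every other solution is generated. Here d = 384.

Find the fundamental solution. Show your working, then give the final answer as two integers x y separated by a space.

4801 245

[19; 1,1,2,9,2,1,1,38] for √384; ℓ=8 ⇒ convergent index 7
i=0: a=19 ⇒ p=19, q=1
…
i=4: a=9 ⇒ p=921, q=47
i=5: a=2 ⇒ p=1940, q=99
i=6: a=1 ⇒ p=2861, q=146
i=7: a=1 ⇒ p=4801, q=245
fundamental: x₁=4801, y₁=245  (since 23049601 − 384·60025 = 1)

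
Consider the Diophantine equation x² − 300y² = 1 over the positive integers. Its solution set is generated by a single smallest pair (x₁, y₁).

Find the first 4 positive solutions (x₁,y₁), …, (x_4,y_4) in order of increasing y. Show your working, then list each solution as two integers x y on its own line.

1351 78
3650401 210756
9863382151 569462634
26650854921601 1538687826312

√300 = [17; 3,8,3,34, …], period ℓ=4 (even) → k=3
i=0: a=17 ⇒ p=17, q=1
i=1: a=3 ⇒ p=52, q=3
i=2: a=8 ⇒ p=433, q=25
i=3: a=3 ⇒ p=1351, q=78
(x₁, y₁) = (1351, 78);  1351² − 300·78² = 1 ✓
n=2: (1351,78)∘(1351,78) = (1351·1351+300·78·78, 1351·78+78·1351) = (3650401,210756)
n=3: (3650401,210756)∘(1351,78) = (1351·3650401+300·78·210756, 1351·210756+78·3650401) = (9863382151,569462634)
n=4: (9863382151,569462634)∘(1351,78) = (1351·9863382151+300·78·569462634, 1351·569462634+78·9863382151) = (26650854921601,1538687826312)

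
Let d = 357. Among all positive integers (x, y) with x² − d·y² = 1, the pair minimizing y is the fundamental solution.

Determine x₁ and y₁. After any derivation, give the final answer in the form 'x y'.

√357 → a₀=18, period (1,8,2,8,1,36); ℓ=6 even so k=5
k=0  a_k=18  p_k/q_k = 18/1
…
k=4  a_k=8  p_k/q_k = 3042/161
k=5  a_k=1  p_k/q_k = 3401/180
(x₁, y₁) = (3401, 180);  3401² − 357·180² = 1 ✓

3401 180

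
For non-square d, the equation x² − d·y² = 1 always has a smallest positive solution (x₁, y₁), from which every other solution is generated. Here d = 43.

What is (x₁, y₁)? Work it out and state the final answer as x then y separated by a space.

3482 531

d=43: √d = [6; 1,1,3,1,5,1,3,1,1,12] (ℓ=10, even), read p_9/q_9
a_0=6:  p_0=6·1+0=6,  q_0=6·0+1=1
…
a_2=1:  p_2=1·7+6=13,  q_2=1·1+1=2
a_3=3:  p_3=3·13+7=46,  q_3=3·2+1=7
a_4=1:  p_4=1·46+13=59,  q_4=1·7+2=9
a_5=5:  p_5=5·59+46=341,  q_5=5·9+7=52
a_6=1:  p_6=1·341+59=400,  q_6=1·52+9=61
…
a_8=1:  p_8=1·1541+400=1941,  q_8=1·235+61=296
a_9=1:  p_9=1·1941+1541=3482,  q_9=1·296+235=531
(x₁, y₁) = (3482, 531);  3482² − 43·531² = 1 ✓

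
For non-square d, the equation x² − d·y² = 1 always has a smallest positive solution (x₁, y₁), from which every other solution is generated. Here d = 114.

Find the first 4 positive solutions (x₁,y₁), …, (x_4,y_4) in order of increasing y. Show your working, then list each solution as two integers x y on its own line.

1025 96
2101249 196800
4307559425 403439904
8830494720001 827051606400

[10; 1,2,10,2,1,20] for √114; ℓ=6 ⇒ convergent index 5
a_0=10:  p_0=10·1+0=10,  q_0=10·0+1=1
…
a_2=2:  p_2=2·11+10=32,  q_2=2·1+1=3
a_3=10:  p_3=10·32+11=331,  q_3=10·3+1=31
a_4=2:  p_4=2·331+32=694,  q_4=2·31+3=65
a_5=1:  p_5=1·694+331=1025,  q_5=1·65+31=96
fundamental: x₁=1025, y₁=96  (since 1050625 − 114·9216 = 1)
(x_2, y_2) = (1025·1025 + 114·96·96, 1025·96 + 96·1025) = (2101249, 196800)
(x_3, y_3) = (1025·2101249 + 114·96·196800, 1025·196800 + 96·2101249) = (4307559425, 403439904)
(x_4, y_4) = (1025·4307559425 + 114·96·403439904, 1025·403439904 + 96·4307559425) = (8830494720001, 827051606400)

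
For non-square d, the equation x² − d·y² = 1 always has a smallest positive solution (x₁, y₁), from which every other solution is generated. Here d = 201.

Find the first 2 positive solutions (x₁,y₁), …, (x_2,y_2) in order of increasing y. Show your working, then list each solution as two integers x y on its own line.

√201 → a₀=14, period (5,1,1,1,2,…,1,5,28); ℓ=14 even so k=13
i=0: a=14 ⇒ p=14, q=1
i=1: a=5 ⇒ p=71, q=5
…
i=3: a=1 ⇒ p=156, q=11
i=4: a=1 ⇒ p=241, q=17
…
i=6: a=1 ⇒ p=879, q=62
i=7: a=8 ⇒ p=7670, q=541
i=8: a=1 ⇒ p=8549, q=603
…
i=10: a=1 ⇒ p=33317, q=2350
…
i=12: a=1 ⇒ p=91402, q=6447
i=13: a=5 ⇒ p=515095, q=36332
(x₁, y₁) = (515095, 36332);  515095² − 201·36332² = 1 ✓
k=2:  x_2 = 515095·515095+201·36332·36332 = 530645718049,  y_2 = 515095·36332+36332·515095 = 37428863080

515095 36332
530645718049 37428863080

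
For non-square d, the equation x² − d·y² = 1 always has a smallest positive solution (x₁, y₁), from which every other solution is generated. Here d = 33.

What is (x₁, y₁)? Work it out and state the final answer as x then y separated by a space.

23 4

√33 = [5; 1,2,1,10, …], period ℓ=4 (even) → k=3
k=0  a_k=5  p_k/q_k = 5/1
k=1  a_k=1  p_k/q_k = 6/1
k=2  a_k=2  p_k/q_k = 17/3
k=3  a_k=1  p_k/q_k = 23/4
→ (23, 4).  Check: 23²=529, 33·4²=528, difference 1.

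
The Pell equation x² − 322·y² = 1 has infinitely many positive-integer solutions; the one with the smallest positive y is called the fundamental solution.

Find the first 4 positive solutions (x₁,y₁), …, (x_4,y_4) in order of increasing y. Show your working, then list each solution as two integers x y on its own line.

√322 → a₀=17, period (1,16,1,34); ℓ=4 even so k=3
k=0  a_k=17  p_k/q_k = 17/1
…
k=2  a_k=16  p_k/q_k = 305/17
k=3  a_k=1  p_k/q_k = 323/18
(x₁, y₁) = (323, 18);  323² − 322·18² = 1 ✓
(323+18√322)^2 = 208657 + 11628√322
(323+18√322)^3 = 134792099 + 7511670√322
(323+18√322)^4 = 87075487297 + 4852527192√322

323 18
208657 11628
134792099 7511670
87075487297 4852527192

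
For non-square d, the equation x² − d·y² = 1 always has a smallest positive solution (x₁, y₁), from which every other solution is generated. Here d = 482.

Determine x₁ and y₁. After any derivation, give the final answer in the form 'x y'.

√482 → a₀=21, period (1,20,1,42); ℓ=4 even so k=3
step 0: (21, 1)  from 21·(1,0) + (0,1)
…
step 2: (461, 21)  from 20·(22,1) + (21,1)
step 3: (483, 22)  from 1·(461,21) + (22,1)
fundamental: x₁=483, y₁=22  (since 233289 − 482·484 = 1)

483 22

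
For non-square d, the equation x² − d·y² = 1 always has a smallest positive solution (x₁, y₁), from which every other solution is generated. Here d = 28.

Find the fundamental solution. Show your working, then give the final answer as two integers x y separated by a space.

127 24

√28 = [5; 3,2,3,10, …], period ℓ=4 (even) → k=3
step 0: (5, 1)  from 5·(1,0) + (0,1)
…
step 2: (37, 7)  from 2·(16,3) + (5,1)
step 3: (127, 24)  from 3·(37,7) + (16,3)
(x₁, y₁) = (127, 24);  127² − 28·24² = 1 ✓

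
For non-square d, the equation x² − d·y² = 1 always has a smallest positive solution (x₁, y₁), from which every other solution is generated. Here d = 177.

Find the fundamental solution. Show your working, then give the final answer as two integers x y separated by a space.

d=177: √d = [13; 3,3,2,8,2,3,3,26] (ℓ=8, even), read p_7/q_7
i=0: a=13 ⇒ p=13, q=1
…
i=5: a=2 ⇒ p=5468, q=411
i=6: a=3 ⇒ p=18985, q=1427
i=7: a=3 ⇒ p=62423, q=4692
fundamental: x₁=62423, y₁=4692  (since 3896630929 − 177·22014864 = 1)

62423 4692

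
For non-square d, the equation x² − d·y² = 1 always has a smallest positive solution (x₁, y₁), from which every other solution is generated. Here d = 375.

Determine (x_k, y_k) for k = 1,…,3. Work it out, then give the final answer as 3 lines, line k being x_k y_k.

[19; 2,1,2,1,5,1,2,1,2,38] for √375; ℓ=10 ⇒ convergent index 9
step 0: (19, 1)  from 19·(1,0) + (0,1)
…
step 2: (58, 3)  from 1·(39,2) + (19,1)
step 3: (155, 8)  from 2·(58,3) + (39,2)
step 4: (213, 11)  from 1·(155,8) + (58,3)
step 5: (1220, 63)  from 5·(213,11) + (155,8)
step 6: (1433, 74)  from 1·(1220,63) + (213,11)
…
step 8: (5519, 285)  from 1·(4086,211) + (1433,74)
step 9: (15124, 781)  from 2·(5519,285) + (4086,211)
(x₁, y₁) = (15124, 781);  15124² − 375·781² = 1 ✓
(x_2, y_2) = (15124·15124 + 375·781·781, 15124·781 + 781·15124) = (457470751, 23623688)
(x_3, y_3) = (15124·457470751 + 375·781·23623688, 15124·23623688 + 781·457470751) = (13837575261124, 714569313843)

15124 781
457470751 23623688
13837575261124 714569313843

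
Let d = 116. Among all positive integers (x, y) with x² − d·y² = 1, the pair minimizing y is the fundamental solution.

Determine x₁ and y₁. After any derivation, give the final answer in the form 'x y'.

√116 = [10; 1,3,2,1,4,1,2,3,1,20, …], period ℓ=10 (even) → k=9
step 0: (10, 1)  from 10·(1,0) + (0,1)
…
step 3: (97, 9)  from 2·(43,4) + (11,1)
…
step 6: (797, 74)  from 1·(657,61) + (140,13)
…
step 8: (7550, 701)  from 3·(2251,209) + (797,74)
step 9: (9801, 910)  from 1·(7550,701) + (2251,209)
fundamental: x₁=9801, y₁=910  (since 96059601 − 116·828100 = 1)

9801 910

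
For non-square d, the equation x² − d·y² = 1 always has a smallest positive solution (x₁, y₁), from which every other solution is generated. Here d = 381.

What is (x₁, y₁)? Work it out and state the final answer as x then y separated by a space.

√381 → a₀=19, period (1,1,12,1,1,38); ℓ=6 even so k=5
step 0: (19, 1)  from 19·(1,0) + (0,1)
step 1: (20, 1)  from 1·(19,1) + (1,0)
step 2: (39, 2)  from 1·(20,1) + (19,1)
step 3: (488, 25)  from 12·(39,2) + (20,1)
step 4: (527, 27)  from 1·(488,25) + (39,2)
step 5: (1015, 52)  from 1·(527,27) + (488,25)
fundamental: x₁=1015, y₁=52  (since 1030225 − 381·2704 = 1)

1015 52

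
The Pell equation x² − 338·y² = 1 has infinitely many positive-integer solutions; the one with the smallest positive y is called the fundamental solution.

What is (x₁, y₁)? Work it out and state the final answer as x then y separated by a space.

√338 = [18; 2,1,1,2,36, …], period ℓ=5 (odd) → k=9
k=0  a_k=18  p_k/q_k = 18/1
k=1  a_k=2  p_k/q_k = 37/2
…
k=3  a_k=1  p_k/q_k = 92/5
k=4  a_k=2  p_k/q_k = 239/13
…
k=7  a_k=1  p_k/q_k = 26327/1432
k=8  a_k=1  p_k/q_k = 43958/2391
k=9  a_k=2  p_k/q_k = 114243/6214
fundamental: x₁=114243, y₁=6214  (since 13051463049 − 338·38613796 = 1)

114243 6214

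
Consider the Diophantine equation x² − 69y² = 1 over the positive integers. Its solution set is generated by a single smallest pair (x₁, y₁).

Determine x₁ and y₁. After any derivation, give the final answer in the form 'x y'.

√69 = [8; 3,3,1,4,1,3,3,16, …], period ℓ=8 (even) → k=7
k=0  a_k=8  p_k/q_k = 8/1
k=1  a_k=3  p_k/q_k = 25/3
…
k=3  a_k=1  p_k/q_k = 108/13
…
k=6  a_k=3  p_k/q_k = 2384/287
k=7  a_k=3  p_k/q_k = 7775/936
→ (7775, 936).  Check: 7775²=60450625, 69·936²=60450624, difference 1.

7775 936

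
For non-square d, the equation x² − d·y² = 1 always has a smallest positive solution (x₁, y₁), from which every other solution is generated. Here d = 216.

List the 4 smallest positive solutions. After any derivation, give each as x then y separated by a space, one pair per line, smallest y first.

485 33
470449 32010
456335045 31049667
442644523201 30118144980

[14; 1,2,3,2,1,28] for √216; ℓ=6 ⇒ convergent index 5
i=0: a=14 ⇒ p=14, q=1
…
i=3: a=3 ⇒ p=147, q=10
i=4: a=2 ⇒ p=338, q=23
i=5: a=1 ⇒ p=485, q=33
fundamental: x₁=485, y₁=33  (since 235225 − 216·1089 = 1)
n=2: (485,33)∘(485,33) = (485·485+216·33·33, 485·33+33·485) = (470449,32010)
n=3: (470449,32010)∘(485,33) = (485·470449+216·33·32010, 485·32010+33·470449) = (456335045,31049667)
n=4: (456335045,31049667)∘(485,33) = (485·456335045+216·33·31049667, 485·31049667+33·456335045) = (442644523201,30118144980)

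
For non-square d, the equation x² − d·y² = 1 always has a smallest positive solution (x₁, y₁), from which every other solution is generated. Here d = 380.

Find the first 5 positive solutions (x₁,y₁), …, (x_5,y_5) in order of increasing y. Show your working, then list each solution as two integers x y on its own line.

39 2
3041 156
237159 12166
18495361 948792
1442400999 73993610

√380 → a₀=19, period (2,38); ℓ=2 even so k=1
k=0  a_k=19  p_k/q_k = 19/1
k=1  a_k=2  p_k/q_k = 39/2
fundamental: x₁=39, y₁=2  (since 1521 − 380·4 = 1)
n=2: (39,2)∘(39,2) = (39·39+380·2·2, 39·2+2·39) = (3041,156)
n=3: (3041,156)∘(39,2) = (39·3041+380·2·156, 39·156+2·3041) = (237159,12166)
n=4: (237159,12166)∘(39,2) = (39·237159+380·2·12166, 39·12166+2·237159) = (18495361,948792)
n=5: (18495361,948792)∘(39,2) = (39·18495361+380·2·948792, 39·948792+2·18495361) = (1442400999,73993610)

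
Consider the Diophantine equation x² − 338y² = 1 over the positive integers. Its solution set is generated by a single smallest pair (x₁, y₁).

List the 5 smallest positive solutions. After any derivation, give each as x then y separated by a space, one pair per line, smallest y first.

114243 6214
26102926097 1419812004
5964153172084899 324407165539730
1362725501650887306817 74122495624090936776
311363698964240484013304163 16935952534841634614661406

√338 = [18; 2,1,1,2,36, …], period ℓ=5 (odd) → k=9
a_0=18:  p_0=18·1+0=18,  q_0=18·0+1=1
a_1=2:  p_1=2·18+1=37,  q_1=2·1+0=2
…
a_3=1:  p_3=1·55+37=92,  q_3=1·3+2=5
a_4=2:  p_4=2·92+55=239,  q_4=2·5+3=13
…
a_8=1:  p_8=1·26327+17631=43958,  q_8=1·1432+959=2391
a_9=2:  p_9=2·43958+26327=114243,  q_9=2·2391+1432=6214
(x₁, y₁) = (114243, 6214);  114243² − 338·6214² = 1 ✓
(x_2, y_2) = (114243·114243 + 338·6214·6214, 114243·6214 + 6214·114243) = (26102926097, 1419812004)
(x_3, y_3) = (114243·26102926097 + 338·6214·1419812004, 114243·1419812004 + 6214·26102926097) = (5964153172084899, 324407165539730)
(x_4, y_4) = (114243·5964153172084899 + 338·6214·324407165539730, 114243·324407165539730 + 6214·5964153172084899) = (1362725501650887306817, 74122495624090936776)
(x_5, y_5) = (114243·1362725501650887306817 + 338·6214·74122495624090936776, 114243·74122495624090936776 + 6214·1362725501650887306817) = (311363698964240484013304163, 16935952534841634614661406)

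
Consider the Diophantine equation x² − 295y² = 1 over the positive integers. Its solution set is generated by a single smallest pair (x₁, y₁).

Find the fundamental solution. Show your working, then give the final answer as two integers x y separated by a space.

d=295: √d = [17; 5,1,2,3,2,6,2,3,2,1,5,34] (ℓ=12, even), read p_11/q_11
step 0: (17, 1)  from 17·(1,0) + (0,1)
step 1: (86, 5)  from 5·(17,1) + (1,0)
step 2: (103, 6)  from 1·(86,5) + (17,1)
…
step 7: (31208, 1817)  from 2·(14479,843) + (2250,131)
…
step 9: (247414, 14405)  from 2·(108103,6294) + (31208,1817)
step 10: (355517, 20699)  from 1·(247414,14405) + (108103,6294)
step 11: (2024999, 117900)  from 5·(355517,20699) + (247414,14405)
fundamental: x₁=2024999, y₁=117900  (since 4100620950001 − 295·13900410000 = 1)

2024999 117900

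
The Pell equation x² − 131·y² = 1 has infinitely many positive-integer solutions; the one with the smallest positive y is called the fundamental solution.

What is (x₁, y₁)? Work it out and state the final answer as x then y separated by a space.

10610 927

[11; 2,4,11,4,2,22] for √131; ℓ=6 ⇒ convergent index 5
i=0: a=11 ⇒ p=11, q=1
i=1: a=2 ⇒ p=23, q=2
i=2: a=4 ⇒ p=103, q=9
…
i=4: a=4 ⇒ p=4727, q=413
i=5: a=2 ⇒ p=10610, q=927
→ (10610, 927).  Check: 10610²=112572100, 131·927²=112572099, difference 1.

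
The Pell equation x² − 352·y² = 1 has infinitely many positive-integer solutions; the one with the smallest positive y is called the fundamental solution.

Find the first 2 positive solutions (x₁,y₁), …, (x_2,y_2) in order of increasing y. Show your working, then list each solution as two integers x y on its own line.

√352 → a₀=18, period (1,3,5,9,5,3,1,36); ℓ=8 even so k=7
i=0: a=18 ⇒ p=18, q=1
i=1: a=1 ⇒ p=19, q=1
…
i=3: a=5 ⇒ p=394, q=21
i=4: a=9 ⇒ p=3621, q=193
…
i=6: a=3 ⇒ p=59118, q=3151
i=7: a=1 ⇒ p=77617, q=4137
fundamental: x₁=77617, y₁=4137  (since 6024398689 − 352·17114769 = 1)
k=2:  x_2 = 77617·77617+352·4137·4137 = 12048797377,  y_2 = 77617·4137+4137·77617 = 642203058

77617 4137
12048797377 642203058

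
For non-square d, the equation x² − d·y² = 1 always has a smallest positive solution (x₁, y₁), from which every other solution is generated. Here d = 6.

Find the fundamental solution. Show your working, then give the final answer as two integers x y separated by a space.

5 2

d=6: √d = [2; 2,4] (ℓ=2, even), read p_1/q_1
step 0: (2, 1)  from 2·(1,0) + (0,1)
step 1: (5, 2)  from 2·(2,1) + (1,0)
→ (5, 2).  Check: 5²=25, 6·2²=24, difference 1.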